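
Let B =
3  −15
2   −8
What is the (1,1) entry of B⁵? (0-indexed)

tr B = −5 and det B = 6, so the characteristic polynomial is λ² − (−5)λ + (6) with roots −3 and −2.
Eigenvectors give P = [[−5, 3], [−2, 1]] with P⁻¹ = [[1, −3], [2, −5]], and B = P·diag(−3, −2)·P⁻¹.
Then B⁵ = P·diag(−243, −32)·P⁻¹ = [[1215, −96], [486, −32]] · [[1, −3], [2, −5]] = [[1023, −3165], [422, −1298]].

−1298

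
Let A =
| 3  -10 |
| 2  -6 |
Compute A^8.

[[-1019, 2550], [-510, 1276]]

tr A = -3 and det A = 2, so the characteristic polynomial is λ² − (-3)λ + (2) with roots -2 and -1.
Eigenvectors give P = [[2, 5], [1, 2]] with P⁻¹ = [[-2, 5], [1, -2]], and A = P·diag(-2, -1)·P⁻¹.
Then A^8 = P·diag(256, 1)·P⁻¹ = [[512, 5], [256, 2]] · [[-2, 5], [1, -2]] = [[-1019, 2550], [-510, 1276]].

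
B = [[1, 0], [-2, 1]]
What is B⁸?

[[1, 0], [-16, 1]]

B = I + N where N = [[0, 0], [-2, 0]] is strictly lower-triangular, so N² = 0.
(I + N)⁸ = I + 8·N = [[1, 0], [-16, 1]].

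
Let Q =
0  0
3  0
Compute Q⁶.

[[0, 0], [0, 0]]

Q is strictly triangular, hence nilpotent: Q² = 0, so Q⁶ = 0.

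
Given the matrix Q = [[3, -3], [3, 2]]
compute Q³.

[[-45, -30], [30, -55]]

Q² = [[0, -15], [15, -5]]
Q³ = [[-45, -30], [30, -55]]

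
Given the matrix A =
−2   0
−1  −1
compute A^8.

[[256, 0], [255, 1]]

tr A = −3 and det A = 2, so the characteristic polynomial is λ² − (−3)λ + (2) with roots −1 and −2.
Eigenvectors give P = [[0, 1], [−1, 1]] with P⁻¹ = [[1, −1], [1, 0]], and A = P·diag(−1, −2)·P⁻¹.
Then A^8 = P·diag(1, 256)·P⁻¹ = [[0, 256], [−1, 256]] · [[1, −1], [1, 0]] = [[256, 0], [255, 1]].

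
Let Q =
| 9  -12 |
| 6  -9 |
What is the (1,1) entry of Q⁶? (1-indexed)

tr Q = 0 and det Q = -9, so the characteristic polynomial is λ² − (0)λ + (-9) with roots -3 and 3.
Eigenvectors give P = [[1, 2], [1, 1]] with P⁻¹ = [[-1, 2], [1, -1]], and Q = P·diag(-3, 3)·P⁻¹.
Then Q⁶ = P·diag(729, 729)·P⁻¹ = [[729, 1458], [729, 729]] · [[-1, 2], [1, -1]] = [[729, 0], [0, 729]].

729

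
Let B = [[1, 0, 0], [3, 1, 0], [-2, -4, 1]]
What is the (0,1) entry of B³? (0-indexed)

B = I + N where N = [[0, 0, 0], [3, 0, 0], [-2, -4, 0]] is strictly lower-triangular, so N³ = 0.
(I + N)³ = I + 3·N + 3·N² = [[1, 0, 0], [9, 1, 0], [-42, -12, 1]].

0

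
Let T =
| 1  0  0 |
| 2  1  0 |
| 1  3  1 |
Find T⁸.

T = I + N where N = [[0, 0, 0], [2, 0, 0], [1, 3, 0]] is strictly lower-triangular, so N³ = 0.
(I + N)⁸ = I + 8·N + 28·N² = [[1, 0, 0], [16, 1, 0], [176, 24, 1]].

[[1, 0, 0], [16, 1, 0], [176, 24, 1]]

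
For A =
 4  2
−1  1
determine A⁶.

[[1394, 1330], [−665, −601]]

tr A = 5 and det A = 6, so the characteristic polynomial is λ² − (5)λ + (6) with roots 2 and 3.
Eigenvectors give P = [[−1, −2], [1, 1]] with P⁻¹ = [[1, 2], [−1, −1]], and A = P·diag(2, 3)·P⁻¹.
Then A⁶ = P·diag(64, 729)·P⁻¹ = [[−64, −1458], [64, 729]] · [[1, 2], [−1, −1]] = [[1394, 1330], [−665, −601]].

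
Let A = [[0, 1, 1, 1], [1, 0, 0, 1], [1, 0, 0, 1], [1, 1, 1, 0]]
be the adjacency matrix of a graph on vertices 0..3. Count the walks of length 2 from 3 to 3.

3

The number of length-2 walks from vertex 3 to vertex 3 is entry (3,3) of A^2, where A is the adjacency matrix.
A^2 = [[3, 1, 1, 2], [1, 2, 2, 1], [1, 2, 2, 1], [2, 1, 1, 3]]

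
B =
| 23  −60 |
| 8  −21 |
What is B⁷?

tr B = 2 and det B = −3, so the characteristic polynomial is λ² − (2)λ + (−3) with roots 3 and −1.
Eigenvectors give P = [[3, −5], [1, −2]] with P⁻¹ = [[2, −5], [1, −3]], and B = P·diag(3, −1)·P⁻¹.
Then B⁷ = P·diag(2187, −1)·P⁻¹ = [[6561, 5], [2187, 2]] · [[2, −5], [1, −3]] = [[13127, −32820], [4376, −10941]].

[[13127, −32820], [4376, −10941]]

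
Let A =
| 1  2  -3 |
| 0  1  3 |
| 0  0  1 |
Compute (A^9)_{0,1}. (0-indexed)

18

A = I + N where N = [[0, 2, -3], [0, 0, 3], [0, 0, 0]] is strictly upper-triangular, so N^3 = 0.
(I + N)^9 = I + 9·N + 36·N^2 = [[1, 18, 189], [0, 1, 27], [0, 0, 1]].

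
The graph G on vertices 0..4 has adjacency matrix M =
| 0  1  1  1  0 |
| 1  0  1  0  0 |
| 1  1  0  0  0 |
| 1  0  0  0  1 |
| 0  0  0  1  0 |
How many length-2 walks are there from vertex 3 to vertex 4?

0

The number of length-2 walks from vertex 3 to vertex 4 is entry (3,4) of M², where M is the adjacency matrix.
M² = [[3, 1, 1, 0, 1], [1, 2, 1, 1, 0], [1, 1, 2, 1, 0], [0, 1, 1, 2, 0], [1, 0, 0, 0, 1]]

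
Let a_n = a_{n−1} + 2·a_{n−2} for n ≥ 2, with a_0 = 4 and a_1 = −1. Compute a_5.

With companion matrix M = [[1, 2], [1, 0]], [a_n, a_{n−1}]ᵀ = M·[a_{n−1}, a_{n−2}]ᵀ, so [a_5, a_4]ᵀ = M⁴·[a_1, a_0]ᵀ.
M⁴ = [[11, 10], [5, 6]], giving [a_5, a_4]ᵀ = [[29], [19]].

29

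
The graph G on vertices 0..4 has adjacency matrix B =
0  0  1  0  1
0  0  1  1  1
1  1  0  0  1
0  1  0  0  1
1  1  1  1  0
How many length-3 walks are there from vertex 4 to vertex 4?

6

The number of length-3 walks from vertex 4 to vertex 4 is entry (4,4) of B³, where B is the adjacency matrix.
B² = [[2, 2, 1, 1, 1], [2, 3, 1, 1, 2], [1, 1, 3, 2, 2], [1, 1, 2, 2, 1], [1, 2, 2, 1, 4]]
B³ = [[2, 3, 5, 3, 6], [3, 4, 7, 5, 7], [5, 7, 4, 3, 7], [3, 5, 3, 2, 6], [6, 7, 7, 6, 6]]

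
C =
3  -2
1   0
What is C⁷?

tr C = 3 and det C = 2, so the characteristic polynomial is λ² − (3)λ + (2) with roots 1 and 2.
Eigenvectors give P = [[-1, -2], [-1, -1]] with P⁻¹ = [[1, -2], [-1, 1]], and C = P·diag(1, 2)·P⁻¹.
Then C⁷ = P·diag(1, 128)·P⁻¹ = [[-1, -256], [-1, -128]] · [[1, -2], [-1, 1]] = [[255, -254], [127, -126]].

[[255, -254], [127, -126]]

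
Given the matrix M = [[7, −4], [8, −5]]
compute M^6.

[[1457, −728], [1456, −727]]

tr M = 2 and det M = −3, so the characteristic polynomial is λ² − (2)λ + (−3) with roots −1 and 3.
Eigenvectors give P = [[−1, 1], [−2, 1]] with P⁻¹ = [[1, −1], [2, −1]], and M = P·diag(−1, 3)·P⁻¹.
Then M^6 = P·diag(1, 729)·P⁻¹ = [[−1, 729], [−2, 729]] · [[1, −1], [2, −1]] = [[1457, −728], [1456, −727]].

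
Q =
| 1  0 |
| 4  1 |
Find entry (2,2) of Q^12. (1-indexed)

Q = I + N where N = [[0, 0], [4, 0]] is strictly lower-triangular, so N^2 = 0.
(I + N)^12 = I + 12·N = [[1, 0], [48, 1]].

1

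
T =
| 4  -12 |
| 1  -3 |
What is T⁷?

[[4, -12], [1, -3]]

T² = T (a projection; rank 1, trace 1), so T⁷ = T.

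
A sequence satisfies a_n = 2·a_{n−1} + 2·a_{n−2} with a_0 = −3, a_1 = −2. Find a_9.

With companion matrix M = [[2, 2], [1, 0]], [a_n, a_{n−1}]ᵀ = M·[a_{n−1}, a_{n−2}]ᵀ, so [a_9, a_8]ᵀ = M^8·[a_1, a_0]ᵀ.
M^8 = [[2448, 1792], [896, 656]], giving [a_9, a_8]ᵀ = [[−10272], [−3760]].

−10272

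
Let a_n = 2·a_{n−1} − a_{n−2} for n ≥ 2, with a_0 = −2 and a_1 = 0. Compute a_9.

With companion matrix C = [[2, −1], [1, 0]], [a_n, a_{n−1}]ᵀ = C·[a_{n−1}, a_{n−2}]ᵀ, so [a_9, a_8]ᵀ = C⁸·[a_1, a_0]ᵀ.
C⁸ = [[9, −8], [8, −7]], giving [a_9, a_8]ᵀ = [[16], [14]].

16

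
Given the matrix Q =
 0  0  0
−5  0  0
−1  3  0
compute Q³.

Q is strictly triangular, hence nilpotent: Q³ = 0, so Q³ = 0.

[[0, 0, 0], [0, 0, 0], [0, 0, 0]]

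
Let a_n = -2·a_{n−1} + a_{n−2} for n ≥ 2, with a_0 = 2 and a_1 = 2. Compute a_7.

With companion matrix Q = [[-2, 1], [1, 0]], [a_n, a_{n−1}]ᵀ = Q·[a_{n−1}, a_{n−2}]ᵀ, so [a_7, a_6]ᵀ = Q^6·[a_1, a_0]ᵀ.
Q^6 = [[169, -70], [-70, 29]], giving [a_7, a_6]ᵀ = [[198], [-82]].

198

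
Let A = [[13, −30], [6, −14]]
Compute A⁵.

[[133, −330], [66, −164]]

tr A = −1 and det A = −2, so the characteristic polynomial is λ² − (−1)λ + (−2) with roots 1 and −2.
Eigenvectors give P = [[5, 2], [2, 1]] with P⁻¹ = [[1, −2], [−2, 5]], and A = P·diag(1, −2)·P⁻¹.
Then A⁵ = P·diag(1, −32)·P⁻¹ = [[5, −64], [2, −32]] · [[1, −2], [−2, 5]] = [[133, −330], [66, −164]].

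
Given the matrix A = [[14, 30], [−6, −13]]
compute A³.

tr A = 1 and det A = −2, so the characteristic polynomial is λ² − (1)λ + (−2) with roots 2 and −1.
Eigenvectors give P = [[5, 2], [−2, −1]] with P⁻¹ = [[1, 2], [−2, −5]], and A = P·diag(2, −1)·P⁻¹.
Then A³ = P·diag(8, −1)·P⁻¹ = [[40, −2], [−16, 1]] · [[1, 2], [−2, −5]] = [[44, 90], [−18, −37]].

[[44, 90], [−18, −37]]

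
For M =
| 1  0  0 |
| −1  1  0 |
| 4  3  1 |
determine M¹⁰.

M = I + N where N = [[0, 0, 0], [−1, 0, 0], [4, 3, 0]] is strictly lower-triangular, so N³ = 0.
(I + N)¹⁰ = I + 10·N + 45·N² = [[1, 0, 0], [−10, 1, 0], [−95, 30, 1]].

[[1, 0, 0], [−10, 1, 0], [−95, 30, 1]]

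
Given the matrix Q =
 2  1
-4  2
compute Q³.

Q² = [[0, 4], [-16, 0]]
Q³ = [[-16, 8], [-32, -16]]

[[-16, 8], [-32, -16]]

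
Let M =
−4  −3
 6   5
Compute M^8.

[[−254, −255], [510, 511]]

tr M = 1 and det M = −2, so the characteristic polynomial is λ² − (1)λ + (−2) with roots −1 and 2.
Eigenvectors give P = [[−1, −1], [1, 2]] with P⁻¹ = [[−2, −1], [1, 1]], and M = P·diag(−1, 2)·P⁻¹.
Then M^8 = P·diag(1, 256)·P⁻¹ = [[−1, −256], [1, 512]] · [[−2, −1], [1, 1]] = [[−254, −255], [510, 511]].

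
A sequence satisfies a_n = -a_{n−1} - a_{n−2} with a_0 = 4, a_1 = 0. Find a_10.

With companion matrix Q = [[-1, -1], [1, 0]], [a_n, a_{n−1}]ᵀ = Q·[a_{n−1}, a_{n−2}]ᵀ, so [a_10, a_9]ᵀ = Q^9·[a_1, a_0]ᵀ.
Q^9 = [[1, 0], [0, 1]], giving [a_10, a_9]ᵀ = [[0], [4]].

0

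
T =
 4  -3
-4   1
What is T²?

[[28, -15], [-20, 13]]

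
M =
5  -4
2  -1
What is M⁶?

[[1457, -1456], [728, -727]]

tr M = 4 and det M = 3, so the characteristic polynomial is λ² − (4)λ + (3) with roots 1 and 3.
Eigenvectors give P = [[1, 2], [1, 1]] with P⁻¹ = [[-1, 2], [1, -1]], and M = P·diag(1, 3)·P⁻¹.
Then M⁶ = P·diag(1, 729)·P⁻¹ = [[1, 1458], [1, 729]] · [[-1, 2], [1, -1]] = [[1457, -1456], [728, -727]].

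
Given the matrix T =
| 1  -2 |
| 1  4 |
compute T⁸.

tr T = 5 and det T = 6, so the characteristic polynomial is λ² − (5)λ + (6) with roots 2 and 3.
Eigenvectors give P = [[2, -1], [-1, 1]] with P⁻¹ = [[1, 1], [1, 2]], and T = P·diag(2, 3)·P⁻¹.
Then T⁸ = P·diag(256, 6561)·P⁻¹ = [[512, -6561], [-256, 6561]] · [[1, 1], [1, 2]] = [[-6049, -12610], [6305, 12866]].

[[-6049, -12610], [6305, 12866]]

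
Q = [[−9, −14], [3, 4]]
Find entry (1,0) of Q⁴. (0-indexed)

tr Q = −5 and det Q = 6, so the characteristic polynomial is λ² − (−5)λ + (6) with roots −2 and −3.
Eigenvectors give P = [[−2, 7], [1, −3]] with P⁻¹ = [[3, 7], [1, 2]], and Q = P·diag(−2, −3)·P⁻¹.
Then Q⁴ = P·diag(16, 81)·P⁻¹ = [[−32, 567], [16, −243]] · [[3, 7], [1, 2]] = [[471, 910], [−195, −374]].

−195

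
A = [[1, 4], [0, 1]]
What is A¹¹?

[[1, 44], [0, 1]]

A = I + N where N = [[0, 4], [0, 0]] is strictly upper-triangular, so N² = 0.
(I + N)¹¹ = I + 11·N = [[1, 44], [0, 1]].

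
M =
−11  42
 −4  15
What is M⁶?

[[−4367, 15288], [−1456, 5097]]

tr M = 4 and det M = 3, so the characteristic polynomial is λ² − (4)λ + (3) with roots 3 and 1.
Eigenvectors give P = [[−3, 7], [−1, 2]] with P⁻¹ = [[2, −7], [1, −3]], and M = P·diag(3, 1)·P⁻¹.
Then M⁶ = P·diag(729, 1)·P⁻¹ = [[−2187, 7], [−729, 2]] · [[2, −7], [1, −3]] = [[−4367, 15288], [−1456, 5097]].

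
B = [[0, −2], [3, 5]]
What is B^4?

tr B = 5 and det B = 6, so the characteristic polynomial is λ² − (5)λ + (6) with roots 2 and 3.
Eigenvectors give P = [[−1, −2], [1, 3]] with P⁻¹ = [[−3, −2], [1, 1]], and B = P·diag(2, 3)·P⁻¹.
Then B^4 = P·diag(16, 81)·P⁻¹ = [[−16, −162], [16, 243]] · [[−3, −2], [1, 1]] = [[−114, −130], [195, 211]].

[[−114, −130], [195, 211]]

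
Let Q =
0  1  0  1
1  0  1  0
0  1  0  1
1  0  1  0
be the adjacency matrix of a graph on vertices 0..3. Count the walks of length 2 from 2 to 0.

The number of length-2 walks from vertex 2 to vertex 0 is entry (2,0) of Q², where Q is the adjacency matrix.
Q² = [[2, 0, 2, 0], [0, 2, 0, 2], [2, 0, 2, 0], [0, 2, 0, 2]]

2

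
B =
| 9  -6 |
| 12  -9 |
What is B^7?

tr B = 0 and det B = -9, so the characteristic polynomial is λ² − (0)λ + (-9) with roots -3 and 3.
Eigenvectors give P = [[-1, 1], [-2, 1]] with P⁻¹ = [[1, -1], [2, -1]], and B = P·diag(-3, 3)·P⁻¹.
Then B^7 = P·diag(-2187, 2187)·P⁻¹ = [[2187, 2187], [4374, 2187]] · [[1, -1], [2, -1]] = [[6561, -4374], [8748, -6561]].

[[6561, -4374], [8748, -6561]]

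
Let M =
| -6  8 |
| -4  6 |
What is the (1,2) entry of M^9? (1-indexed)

tr M = 0 and det M = -4, so the characteristic polynomial is λ² − (0)λ + (-4) with roots 2 and -2.
Eigenvectors give P = [[-1, -2], [-1, -1]] with P⁻¹ = [[1, -2], [-1, 1]], and M = P·diag(2, -2)·P⁻¹.
Then M^9 = P·diag(512, -512)·P⁻¹ = [[-512, 1024], [-512, 512]] · [[1, -2], [-1, 1]] = [[-1536, 2048], [-1024, 1536]].

2048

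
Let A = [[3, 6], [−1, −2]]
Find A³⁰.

[[3, 6], [−1, −2]]

A² = A (a projection; rank 1, trace 1), so A³⁰ = A.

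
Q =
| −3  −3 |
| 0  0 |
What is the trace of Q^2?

9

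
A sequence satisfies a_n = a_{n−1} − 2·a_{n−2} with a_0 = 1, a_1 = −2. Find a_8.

−8

With companion matrix A = [[1, −2], [1, 0]], [a_n, a_{n−1}]ᵀ = A·[a_{n−1}, a_{n−2}]ᵀ, so [a_8, a_7]ᵀ = A⁷·[a_1, a_0]ᵀ.
A⁷ = [[−3, −14], [7, −10]], giving [a_8, a_7]ᵀ = [[−8], [−24]].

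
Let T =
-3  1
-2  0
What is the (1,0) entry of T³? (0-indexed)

tr T = -3 and det T = 2, so the characteristic polynomial is λ² − (-3)λ + (2) with roots -1 and -2.
Eigenvectors give P = [[-1, 1], [-2, 1]] with P⁻¹ = [[1, -1], [2, -1]], and T = P·diag(-1, -2)·P⁻¹.
Then T³ = P·diag(-1, -8)·P⁻¹ = [[1, -8], [2, -8]] · [[1, -1], [2, -1]] = [[-15, 7], [-14, 6]].

-14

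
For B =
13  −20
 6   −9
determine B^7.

tr B = 4 and det B = 3, so the characteristic polynomial is λ² − (4)λ + (3) with roots 3 and 1.
Eigenvectors give P = [[2, −5], [1, −3]] with P⁻¹ = [[3, −5], [1, −2]], and B = P·diag(3, 1)·P⁻¹.
Then B^7 = P·diag(2187, 1)·P⁻¹ = [[4374, −5], [2187, −3]] · [[3, −5], [1, −2]] = [[13117, −21860], [6558, −10929]].

[[13117, −21860], [6558, −10929]]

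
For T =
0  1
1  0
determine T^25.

T² = I (check: tr T = 0 and det T = -1), so T^25 = T since 25 is odd.

[[0, 1], [1, 0]]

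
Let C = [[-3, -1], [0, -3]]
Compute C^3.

C^2 = [[9, 6], [0, 9]]
C^3 = [[-27, -27], [0, -27]]

[[-27, -27], [0, -27]]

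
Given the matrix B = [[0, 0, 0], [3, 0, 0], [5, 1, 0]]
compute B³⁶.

B is strictly triangular, hence nilpotent: B³ = 0, so B³⁶ = 0.

[[0, 0, 0], [0, 0, 0], [0, 0, 0]]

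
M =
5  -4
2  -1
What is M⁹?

[[39365, -39364], [19682, -19681]]

tr M = 4 and det M = 3, so the characteristic polynomial is λ² − (4)λ + (3) with roots 3 and 1.
Eigenvectors give P = [[2, -1], [1, -1]] with P⁻¹ = [[1, -1], [1, -2]], and M = P·diag(3, 1)·P⁻¹.
Then M⁹ = P·diag(19683, 1)·P⁻¹ = [[39366, -1], [19683, -1]] · [[1, -1], [1, -2]] = [[39365, -39364], [19682, -19681]].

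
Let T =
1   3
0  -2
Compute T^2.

[[1, -3], [0, 4]]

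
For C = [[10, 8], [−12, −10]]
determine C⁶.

[[64, 0], [0, 64]]

tr C = 0 and det C = −4, so the characteristic polynomial is λ² − (0)λ + (−4) with roots 2 and −2.
Eigenvectors give P = [[−1, −2], [1, 3]] with P⁻¹ = [[−3, −2], [1, 1]], and C = P·diag(2, −2)·P⁻¹.
Then C⁶ = P·diag(64, 64)·P⁻¹ = [[−64, −128], [64, 192]] · [[−3, −2], [1, 1]] = [[64, 0], [0, 64]].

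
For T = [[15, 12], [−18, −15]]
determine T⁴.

tr T = 0 and det T = −9, so the characteristic polynomial is λ² − (0)λ + (−9) with roots −3 and 3.
Eigenvectors give P = [[2, −1], [−3, 1]] with P⁻¹ = [[−1, −1], [−3, −2]], and T = P·diag(−3, 3)·P⁻¹.
Then T⁴ = P·diag(81, 81)·P⁻¹ = [[162, −81], [−243, 81]] · [[−1, −1], [−3, −2]] = [[81, 0], [0, 81]].

[[81, 0], [0, 81]]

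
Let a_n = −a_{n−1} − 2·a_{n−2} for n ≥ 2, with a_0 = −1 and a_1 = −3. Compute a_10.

With companion matrix T = [[−1, −2], [1, 0]], [a_n, a_{n−1}]ᵀ = T·[a_{n−1}, a_{n−2}]ᵀ, so [a_10, a_9]ᵀ = T⁹·[a_1, a_0]ᵀ.
T⁹ = [[11, 34], [−17, −6]], giving [a_10, a_9]ᵀ = [[−67], [57]].

−67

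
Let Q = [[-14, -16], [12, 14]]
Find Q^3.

[[-56, -64], [48, 56]]

tr Q = 0 and det Q = -4, so the characteristic polynomial is λ² − (0)λ + (-4) with roots -2 and 2.
Eigenvectors give P = [[-4, -1], [3, 1]] with P⁻¹ = [[-1, -1], [3, 4]], and Q = P·diag(-2, 2)·P⁻¹.
Then Q^3 = P·diag(-8, 8)·P⁻¹ = [[32, -8], [-24, 8]] · [[-1, -1], [3, 4]] = [[-56, -64], [48, 56]].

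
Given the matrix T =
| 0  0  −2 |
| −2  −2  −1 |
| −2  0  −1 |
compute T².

[[4, 0, 2], [6, 4, 7], [2, 0, 5]]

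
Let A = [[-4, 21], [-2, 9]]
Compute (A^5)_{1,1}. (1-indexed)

-1234

tr A = 5 and det A = 6, so the characteristic polynomial is λ² − (5)λ + (6) with roots 3 and 2.
Eigenvectors give P = [[3, -7], [1, -2]] with P⁻¹ = [[-2, 7], [-1, 3]], and A = P·diag(3, 2)·P⁻¹.
Then A^5 = P·diag(243, 32)·P⁻¹ = [[729, -224], [243, -64]] · [[-2, 7], [-1, 3]] = [[-1234, 4431], [-422, 1509]].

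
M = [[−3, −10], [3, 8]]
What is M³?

tr M = 5 and det M = 6, so the characteristic polynomial is λ² − (5)λ + (6) with roots 2 and 3.
Eigenvectors give P = [[−2, −5], [1, 3]] with P⁻¹ = [[−3, −5], [1, 2]], and M = P·diag(2, 3)·P⁻¹.
Then M³ = P·diag(8, 27)·P⁻¹ = [[−16, −135], [8, 81]] · [[−3, −5], [1, 2]] = [[−87, −190], [57, 122]].

[[−87, −190], [57, 122]]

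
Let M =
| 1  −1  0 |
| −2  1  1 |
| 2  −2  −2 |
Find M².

[[3, −2, −1], [−2, 1, −1], [2, 0, 2]]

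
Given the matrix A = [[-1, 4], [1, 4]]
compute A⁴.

A² = [[5, 12], [3, 20]]
A³ = [[7, 68], [17, 92]]
A⁴ = [[61, 300], [75, 436]]

[[61, 300], [75, 436]]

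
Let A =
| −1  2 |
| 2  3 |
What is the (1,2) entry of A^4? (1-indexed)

72

A^2 = [[5, 4], [4, 13]]
A^3 = [[3, 22], [22, 47]]
A^4 = [[41, 72], [72, 185]]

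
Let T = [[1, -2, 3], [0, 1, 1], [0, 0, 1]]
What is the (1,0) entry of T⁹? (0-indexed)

0

T = I + N where N = [[0, -2, 3], [0, 0, 1], [0, 0, 0]] is strictly upper-triangular, so N³ = 0.
(I + N)⁹ = I + 9·N + 36·N² = [[1, -18, -45], [0, 1, 9], [0, 0, 1]].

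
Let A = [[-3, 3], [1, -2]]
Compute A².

[[12, -15], [-5, 7]]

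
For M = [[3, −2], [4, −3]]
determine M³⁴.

[[1, 0], [0, 1]]

M² = I (check: tr M = 0 and det M = −1), so M³⁴ = I since 34 is even.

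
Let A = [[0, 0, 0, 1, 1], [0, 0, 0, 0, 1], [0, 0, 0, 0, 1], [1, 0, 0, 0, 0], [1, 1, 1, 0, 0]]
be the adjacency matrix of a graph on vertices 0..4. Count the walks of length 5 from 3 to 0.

6

The number of length-5 walks from vertex 3 to vertex 0 is entry (3,0) of A⁵, where A is the adjacency matrix.
A² = [[2, 1, 1, 0, 0], [1, 1, 1, 0, 0], [1, 1, 1, 0, 0], [0, 0, 0, 1, 1], [0, 0, 0, 1, 3]]
A³ = [[0, 0, 0, 2, 4], [0, 0, 0, 1, 3], [0, 0, 0, 1, 3], [2, 1, 1, 0, 0], [4, 3, 3, 0, 0]]
A⁴ = [[6, 4, 4, 0, 0], [4, 3, 3, 0, 0], [4, 3, 3, 0, 0], [0, 0, 0, 2, 4], [0, 0, 0, 4, 10]]
A⁵ = [[0, 0, 0, 6, 14], [0, 0, 0, 4, 10], [0, 0, 0, 4, 10], [6, 4, 4, 0, 0], [14, 10, 10, 0, 0]]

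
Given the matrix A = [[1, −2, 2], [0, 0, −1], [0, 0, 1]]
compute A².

[[1, −2, 6], [0, 0, −1], [0, 0, 1]]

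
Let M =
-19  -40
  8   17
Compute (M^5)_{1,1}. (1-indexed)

tr M = -2 and det M = -3, so the characteristic polynomial is λ² − (-2)λ + (-3) with roots -3 and 1.
Eigenvectors give P = [[-5, 2], [2, -1]] with P⁻¹ = [[-1, -2], [-2, -5]], and M = P·diag(-3, 1)·P⁻¹.
Then M^5 = P·diag(-243, 1)·P⁻¹ = [[1215, 2], [-486, -1]] · [[-1, -2], [-2, -5]] = [[-1219, -2440], [488, 977]].

-1219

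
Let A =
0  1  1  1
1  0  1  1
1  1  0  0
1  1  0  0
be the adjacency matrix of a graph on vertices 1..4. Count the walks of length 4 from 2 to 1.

14

The number of length-4 walks from vertex 2 to vertex 1 is entry (2,1) of A⁴, where A is the adjacency matrix.
A² = [[3, 2, 1, 1], [2, 3, 1, 1], [1, 1, 2, 2], [1, 1, 2, 2]]
A³ = [[4, 5, 5, 5], [5, 4, 5, 5], [5, 5, 2, 2], [5, 5, 2, 2]]
A⁴ = [[15, 14, 9, 9], [14, 15, 9, 9], [9, 9, 10, 10], [9, 9, 10, 10]]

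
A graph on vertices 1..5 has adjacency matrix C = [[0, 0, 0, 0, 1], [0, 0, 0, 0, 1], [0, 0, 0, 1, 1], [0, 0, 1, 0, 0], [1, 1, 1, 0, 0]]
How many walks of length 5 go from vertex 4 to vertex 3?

6

The number of length-5 walks from vertex 4 to vertex 3 is entry (4,3) of C⁵, where C is the adjacency matrix.
C² = [[1, 1, 1, 0, 0], [1, 1, 1, 0, 0], [1, 1, 2, 0, 0], [0, 0, 0, 1, 1], [0, 0, 0, 1, 3]]
C³ = [[0, 0, 0, 1, 3], [0, 0, 0, 1, 3], [0, 0, 0, 2, 4], [1, 1, 2, 0, 0], [3, 3, 4, 0, 0]]
C⁴ = [[3, 3, 4, 0, 0], [3, 3, 4, 0, 0], [4, 4, 6, 0, 0], [0, 0, 0, 2, 4], [0, 0, 0, 4, 10]]
C⁵ = [[0, 0, 0, 4, 10], [0, 0, 0, 4, 10], [0, 0, 0, 6, 14], [4, 4, 6, 0, 0], [10, 10, 14, 0, 0]]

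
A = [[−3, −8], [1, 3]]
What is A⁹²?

[[1, 0], [0, 1]]

A² = I (check: tr A = 0 and det A = −1), so A⁹² = I since 92 is even.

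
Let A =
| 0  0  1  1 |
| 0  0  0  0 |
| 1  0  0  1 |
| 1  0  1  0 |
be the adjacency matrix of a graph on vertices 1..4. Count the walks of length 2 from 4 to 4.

2

The number of length-2 walks from vertex 4 to vertex 4 is entry (4,4) of A², where A is the adjacency matrix.
A² = [[2, 0, 1, 1], [0, 0, 0, 0], [1, 0, 2, 1], [1, 0, 1, 2]]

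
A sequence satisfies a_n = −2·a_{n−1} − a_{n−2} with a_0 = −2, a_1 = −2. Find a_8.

With companion matrix Q = [[−2, −1], [1, 0]], [a_n, a_{n−1}]ᵀ = Q·[a_{n−1}, a_{n−2}]ᵀ, so [a_8, a_7]ᵀ = Q⁷·[a_1, a_0]ᵀ.
Q⁷ = [[−8, −7], [7, 6]], giving [a_8, a_7]ᵀ = [[30], [−26]].

30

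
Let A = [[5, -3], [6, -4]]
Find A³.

[[17, -9], [18, -10]]

tr A = 1 and det A = -2, so the characteristic polynomial is λ² − (1)λ + (-2) with roots -1 and 2.
Eigenvectors give P = [[-1, 1], [-2, 1]] with P⁻¹ = [[1, -1], [2, -1]], and A = P·diag(-1, 2)·P⁻¹.
Then A³ = P·diag(-1, 8)·P⁻¹ = [[1, 8], [2, 8]] · [[1, -1], [2, -1]] = [[17, -9], [18, -10]].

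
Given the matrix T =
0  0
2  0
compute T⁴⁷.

T is strictly triangular, hence nilpotent: T² = 0, so T⁴⁷ = 0.

[[0, 0], [0, 0]]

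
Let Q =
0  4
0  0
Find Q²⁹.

[[0, 0], [0, 0]]

Q is strictly triangular, hence nilpotent: Q² = 0, so Q²⁹ = 0.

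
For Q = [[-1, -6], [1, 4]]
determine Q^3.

[[-13, -42], [7, 22]]

tr Q = 3 and det Q = 2, so the characteristic polynomial is λ² − (3)λ + (2) with roots 1 and 2.
Eigenvectors give P = [[3, -2], [-1, 1]] with P⁻¹ = [[1, 2], [1, 3]], and Q = P·diag(1, 2)·P⁻¹.
Then Q^3 = P·diag(1, 8)·P⁻¹ = [[3, -16], [-1, 8]] · [[1, 2], [1, 3]] = [[-13, -42], [7, 22]].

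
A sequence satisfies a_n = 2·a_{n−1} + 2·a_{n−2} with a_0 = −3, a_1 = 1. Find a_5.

With companion matrix B = [[2, 2], [1, 0]], [a_n, a_{n−1}]ᵀ = B·[a_{n−1}, a_{n−2}]ᵀ, so [a_5, a_4]ᵀ = B⁴·[a_1, a_0]ᵀ.
B⁴ = [[44, 32], [16, 12]], giving [a_5, a_4]ᵀ = [[−52], [−20]].

−52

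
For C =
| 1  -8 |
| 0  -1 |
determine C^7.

[[1, -8], [0, -1]]

C² = I (check: tr C = 0 and det C = -1), so C^7 = C since 7 is odd.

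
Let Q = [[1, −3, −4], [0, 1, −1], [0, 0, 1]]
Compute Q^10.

[[1, −30, 95], [0, 1, −10], [0, 0, 1]]

Q = I + N where N = [[0, −3, −4], [0, 0, −1], [0, 0, 0]] is strictly upper-triangular, so N^3 = 0.
(I + N)^10 = I + 10·N + 45·N^2 = [[1, −30, 95], [0, 1, −10], [0, 0, 1]].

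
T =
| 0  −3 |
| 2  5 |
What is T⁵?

tr T = 5 and det T = 6, so the characteristic polynomial is λ² − (5)λ + (6) with roots 2 and 3.
Eigenvectors give P = [[−3, 1], [2, −1]] with P⁻¹ = [[−1, −1], [−2, −3]], and T = P·diag(2, 3)·P⁻¹.
Then T⁵ = P·diag(32, 243)·P⁻¹ = [[−96, 243], [64, −243]] · [[−1, −1], [−2, −3]] = [[−390, −633], [422, 665]].

[[−390, −633], [422, 665]]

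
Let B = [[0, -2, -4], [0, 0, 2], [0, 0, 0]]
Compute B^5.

[[0, 0, 0], [0, 0, 0], [0, 0, 0]]

B is strictly triangular, hence nilpotent: B^3 = 0, so B^5 = 0.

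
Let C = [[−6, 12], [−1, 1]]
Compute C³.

[[−84, 228], [−19, 49]]

tr C = −5 and det C = 6, so the characteristic polynomial is λ² − (−5)λ + (6) with roots −2 and −3.
Eigenvectors give P = [[3, −4], [1, −1]] with P⁻¹ = [[−1, 4], [−1, 3]], and C = P·diag(−2, −3)·P⁻¹.
Then C³ = P·diag(−8, −27)·P⁻¹ = [[−24, 108], [−8, 27]] · [[−1, 4], [−1, 3]] = [[−84, 228], [−19, 49]].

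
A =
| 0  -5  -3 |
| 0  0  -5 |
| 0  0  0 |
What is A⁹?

A is strictly triangular, hence nilpotent: A³ = 0, so A⁹ = 0.

[[0, 0, 0], [0, 0, 0], [0, 0, 0]]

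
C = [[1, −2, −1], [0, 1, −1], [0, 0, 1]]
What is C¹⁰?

[[1, −20, 80], [0, 1, −10], [0, 0, 1]]

C = I + N where N = [[0, −2, −1], [0, 0, −1], [0, 0, 0]] is strictly upper-triangular, so N³ = 0.
(I + N)¹⁰ = I + 10·N + 45·N² = [[1, −20, 80], [0, 1, −10], [0, 0, 1]].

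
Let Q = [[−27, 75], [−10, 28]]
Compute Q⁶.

tr Q = 1 and det Q = −6, so the characteristic polynomial is λ² − (1)λ + (−6) with roots 3 and −2.
Eigenvectors give P = [[−5, −3], [−2, −1]] with P⁻¹ = [[1, −3], [−2, 5]], and Q = P·diag(3, −2)·P⁻¹.
Then Q⁶ = P·diag(729, 64)·P⁻¹ = [[−3645, −192], [−1458, −64]] · [[1, −3], [−2, 5]] = [[−3261, 9975], [−1330, 4054]].

[[−3261, 9975], [−1330, 4054]]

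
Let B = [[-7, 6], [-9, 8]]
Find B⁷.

tr B = 1 and det B = -2, so the characteristic polynomial is λ² − (1)λ + (-2) with roots 2 and -1.
Eigenvectors give P = [[-2, 1], [-3, 1]] with P⁻¹ = [[1, -1], [3, -2]], and B = P·diag(2, -1)·P⁻¹.
Then B⁷ = P·diag(128, -1)·P⁻¹ = [[-256, -1], [-384, -1]] · [[1, -1], [3, -2]] = [[-259, 258], [-387, 386]].

[[-259, 258], [-387, 386]]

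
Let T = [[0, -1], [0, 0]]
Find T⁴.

[[0, 0], [0, 0]]

T is strictly triangular, hence nilpotent: T² = 0, so T⁴ = 0.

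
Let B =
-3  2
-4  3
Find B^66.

[[1, 0], [0, 1]]

B² = I (check: tr B = 0 and det B = -1), so B^66 = I since 66 is even.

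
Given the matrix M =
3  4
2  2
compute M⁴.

M² = [[17, 20], [10, 12]]
M³ = [[91, 108], [54, 64]]
M⁴ = [[489, 580], [290, 344]]

[[489, 580], [290, 344]]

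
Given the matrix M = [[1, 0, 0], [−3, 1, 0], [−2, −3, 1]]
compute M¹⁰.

M = I + N where N = [[0, 0, 0], [−3, 0, 0], [−2, −3, 0]] is strictly lower-triangular, so N³ = 0.
(I + N)¹⁰ = I + 10·N + 45·N² = [[1, 0, 0], [−30, 1, 0], [385, −30, 1]].

[[1, 0, 0], [−30, 1, 0], [385, −30, 1]]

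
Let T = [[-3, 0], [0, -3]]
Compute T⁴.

[[81, 0], [0, 81]]

T² = [[9, 0], [0, 9]]
T³ = [[-27, 0], [0, -27]]
T⁴ = [[81, 0], [0, 81]]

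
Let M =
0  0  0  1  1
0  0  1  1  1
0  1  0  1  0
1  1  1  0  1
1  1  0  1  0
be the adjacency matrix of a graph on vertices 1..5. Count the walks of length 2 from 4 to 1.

The number of length-2 walks from vertex 4 to vertex 1 is entry (4,1) of M^2, where M is the adjacency matrix.
M^2 = [[2, 2, 1, 1, 1], [2, 3, 1, 2, 1], [1, 1, 2, 1, 2], [1, 2, 1, 4, 2], [1, 1, 2, 2, 3]]

1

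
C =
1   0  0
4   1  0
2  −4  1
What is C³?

[[1, 0, 0], [12, 1, 0], [−42, −12, 1]]

C = I + N where N = [[0, 0, 0], [4, 0, 0], [2, −4, 0]] is strictly lower-triangular, so N³ = 0.
(I + N)³ = I + 3·N + 3·N² = [[1, 0, 0], [12, 1, 0], [−42, −12, 1]].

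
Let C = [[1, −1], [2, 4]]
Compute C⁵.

tr C = 5 and det C = 6, so the characteristic polynomial is λ² − (5)λ + (6) with roots 3 and 2.
Eigenvectors give P = [[−1, −1], [2, 1]] with P⁻¹ = [[1, 1], [−2, −1]], and C = P·diag(3, 2)·P⁻¹.
Then C⁵ = P·diag(243, 32)·P⁻¹ = [[−243, −32], [486, 32]] · [[1, 1], [−2, −1]] = [[−179, −211], [422, 454]].

[[−179, −211], [422, 454]]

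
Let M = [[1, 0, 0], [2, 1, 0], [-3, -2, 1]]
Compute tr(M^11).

3

M = I + N where N = [[0, 0, 0], [2, 0, 0], [-3, -2, 0]] is strictly lower-triangular, so N^3 = 0.
(I + N)^11 = I + 11·N + 55·N^2 = [[1, 0, 0], [22, 1, 0], [-253, -22, 1]].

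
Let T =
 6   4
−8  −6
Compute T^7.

tr T = 0 and det T = −4, so the characteristic polynomial is λ² − (0)λ + (−4) with roots 2 and −2.
Eigenvectors give P = [[−1, −1], [1, 2]] with P⁻¹ = [[−2, −1], [1, 1]], and T = P·diag(2, −2)·P⁻¹.
Then T^7 = P·diag(128, −128)·P⁻¹ = [[−128, 128], [128, −256]] · [[−2, −1], [1, 1]] = [[384, 256], [−512, −384]].

[[384, 256], [−512, −384]]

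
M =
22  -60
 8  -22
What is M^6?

[[64, 0], [0, 64]]

tr M = 0 and det M = -4, so the characteristic polynomial is λ² − (0)λ + (-4) with roots 2 and -2.
Eigenvectors give P = [[3, -5], [1, -2]] with P⁻¹ = [[2, -5], [1, -3]], and M = P·diag(2, -2)·P⁻¹.
Then M^6 = P·diag(64, 64)·P⁻¹ = [[192, -320], [64, -128]] · [[2, -5], [1, -3]] = [[64, 0], [0, 64]].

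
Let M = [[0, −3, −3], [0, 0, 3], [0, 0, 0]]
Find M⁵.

[[0, 0, 0], [0, 0, 0], [0, 0, 0]]

M is strictly triangular, hence nilpotent: M³ = 0, so M⁵ = 0.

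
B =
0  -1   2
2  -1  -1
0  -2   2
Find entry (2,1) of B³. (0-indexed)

B² = [[-2, -3, 5], [-2, 1, 3], [-4, -2, 6]]
B³ = [[-6, -5, 9], [2, -5, 1], [-4, -6, 6]]

-6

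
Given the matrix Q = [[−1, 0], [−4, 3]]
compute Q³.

tr Q = 2 and det Q = −3, so the characteristic polynomial is λ² − (2)λ + (−3) with roots 3 and −1.
Eigenvectors give P = [[0, 1], [−1, 1]] with P⁻¹ = [[1, −1], [1, 0]], and Q = P·diag(3, −1)·P⁻¹.
Then Q³ = P·diag(27, −1)·P⁻¹ = [[0, −1], [−27, −1]] · [[1, −1], [1, 0]] = [[−1, 0], [−28, 27]].

[[−1, 0], [−28, 27]]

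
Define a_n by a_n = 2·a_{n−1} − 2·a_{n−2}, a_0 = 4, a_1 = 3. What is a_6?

With companion matrix B = [[2, −2], [1, 0]], [a_n, a_{n−1}]ᵀ = B·[a_{n−1}, a_{n−2}]ᵀ, so [a_6, a_5]ᵀ = B⁵·[a_1, a_0]ᵀ.
B⁵ = [[−8, 8], [−4, 0]], giving [a_6, a_5]ᵀ = [[8], [−12]].

8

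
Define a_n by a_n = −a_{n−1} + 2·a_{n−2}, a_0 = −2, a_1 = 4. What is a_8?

With companion matrix T = [[−1, 2], [1, 0]], [a_n, a_{n−1}]ᵀ = T·[a_{n−1}, a_{n−2}]ᵀ, so [a_8, a_7]ᵀ = T⁷·[a_1, a_0]ᵀ.
T⁷ = [[−85, 86], [43, −42]], giving [a_8, a_7]ᵀ = [[−512], [256]].

−512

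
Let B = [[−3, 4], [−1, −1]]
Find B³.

B² = [[5, −16], [4, −3]]
B³ = [[1, 36], [−9, 19]]

[[1, 36], [−9, 19]]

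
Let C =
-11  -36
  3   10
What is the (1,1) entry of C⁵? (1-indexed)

-131

tr C = -1 and det C = -2, so the characteristic polynomial is λ² − (-1)λ + (-2) with roots -2 and 1.
Eigenvectors give P = [[4, -3], [-1, 1]] with P⁻¹ = [[1, 3], [1, 4]], and C = P·diag(-2, 1)·P⁻¹.
Then C⁵ = P·diag(-32, 1)·P⁻¹ = [[-128, -3], [32, 1]] · [[1, 3], [1, 4]] = [[-131, -396], [33, 100]].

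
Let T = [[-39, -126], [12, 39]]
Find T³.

[[-351, -1134], [108, 351]]

tr T = 0 and det T = -9, so the characteristic polynomial is λ² − (0)λ + (-9) with roots -3 and 3.
Eigenvectors give P = [[7, -3], [-2, 1]] with P⁻¹ = [[1, 3], [2, 7]], and T = P·diag(-3, 3)·P⁻¹.
Then T³ = P·diag(-27, 27)·P⁻¹ = [[-189, -81], [54, 27]] · [[1, 3], [2, 7]] = [[-351, -1134], [108, 351]].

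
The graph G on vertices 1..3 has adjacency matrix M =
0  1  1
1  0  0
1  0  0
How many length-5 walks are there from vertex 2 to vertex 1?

The number of length-5 walks from vertex 2 to vertex 1 is entry (2,1) of M^5, where M is the adjacency matrix.
M^2 = [[2, 0, 0], [0, 1, 1], [0, 1, 1]]
M^3 = [[0, 2, 2], [2, 0, 0], [2, 0, 0]]
M^4 = [[4, 0, 0], [0, 2, 2], [0, 2, 2]]
M^5 = [[0, 4, 4], [4, 0, 0], [4, 0, 0]]

4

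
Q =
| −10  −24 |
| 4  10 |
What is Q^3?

[[−40, −96], [16, 40]]

tr Q = 0 and det Q = −4, so the characteristic polynomial is λ² − (0)λ + (−4) with roots −2 and 2.
Eigenvectors give P = [[3, −2], [−1, 1]] with P⁻¹ = [[1, 2], [1, 3]], and Q = P·diag(−2, 2)·P⁻¹.
Then Q^3 = P·diag(−8, 8)·P⁻¹ = [[−24, −16], [8, 8]] · [[1, 2], [1, 3]] = [[−40, −96], [16, 40]].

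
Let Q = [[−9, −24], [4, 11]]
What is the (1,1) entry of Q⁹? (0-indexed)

59051

tr Q = 2 and det Q = −3, so the characteristic polynomial is λ² − (2)λ + (−3) with roots −1 and 3.
Eigenvectors give P = [[3, −2], [−1, 1]] with P⁻¹ = [[1, 2], [1, 3]], and Q = P·diag(−1, 3)·P⁻¹.
Then Q⁹ = P·diag(−1, 19683)·P⁻¹ = [[−3, −39366], [1, 19683]] · [[1, 2], [1, 3]] = [[−39369, −118104], [19684, 59051]].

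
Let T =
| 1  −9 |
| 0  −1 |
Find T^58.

T² = I (check: tr T = 0 and det T = −1), so T^58 = I since 58 is even.

[[1, 0], [0, 1]]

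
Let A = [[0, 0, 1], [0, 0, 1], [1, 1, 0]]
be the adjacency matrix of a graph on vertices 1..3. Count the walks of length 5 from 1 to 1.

0

The number of length-5 walks from vertex 1 to vertex 1 is entry (1,1) of A⁵, where A is the adjacency matrix.
A² = [[1, 1, 0], [1, 1, 0], [0, 0, 2]]
A³ = [[0, 0, 2], [0, 0, 2], [2, 2, 0]]
A⁴ = [[2, 2, 0], [2, 2, 0], [0, 0, 4]]
A⁵ = [[0, 0, 4], [0, 0, 4], [4, 4, 0]]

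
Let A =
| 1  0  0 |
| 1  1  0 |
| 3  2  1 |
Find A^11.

A = I + N where N = [[0, 0, 0], [1, 0, 0], [3, 2, 0]] is strictly lower-triangular, so N^3 = 0.
(I + N)^11 = I + 11·N + 55·N^2 = [[1, 0, 0], [11, 1, 0], [143, 22, 1]].

[[1, 0, 0], [11, 1, 0], [143, 22, 1]]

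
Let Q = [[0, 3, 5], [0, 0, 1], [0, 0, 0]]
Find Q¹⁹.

Q is strictly triangular, hence nilpotent: Q³ = 0, so Q¹⁹ = 0.

[[0, 0, 0], [0, 0, 0], [0, 0, 0]]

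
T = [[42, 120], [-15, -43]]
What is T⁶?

tr T = -1 and det T = -6, so the characteristic polynomial is λ² − (-1)λ + (-6) with roots 2 and -3.
Eigenvectors give P = [[-3, -8], [1, 3]] with P⁻¹ = [[-3, -8], [1, 3]], and T = P·diag(2, -3)·P⁻¹.
Then T⁶ = P·diag(64, 729)·P⁻¹ = [[-192, -5832], [64, 2187]] · [[-3, -8], [1, 3]] = [[-5256, -15960], [1995, 6049]].

[[-5256, -15960], [1995, 6049]]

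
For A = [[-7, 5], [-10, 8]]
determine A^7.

[[-2443, 2315], [-4630, 4502]]

tr A = 1 and det A = -6, so the characteristic polynomial is λ² − (1)λ + (-6) with roots -2 and 3.
Eigenvectors give P = [[1, -1], [1, -2]] with P⁻¹ = [[2, -1], [1, -1]], and A = P·diag(-2, 3)·P⁻¹.
Then A^7 = P·diag(-128, 2187)·P⁻¹ = [[-128, -2187], [-128, -4374]] · [[2, -1], [1, -1]] = [[-2443, 2315], [-4630, 4502]].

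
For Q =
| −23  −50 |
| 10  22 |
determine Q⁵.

tr Q = −1 and det Q = −6, so the characteristic polynomial is λ² − (−1)λ + (−6) with roots 2 and −3.
Eigenvectors give P = [[2, −5], [−1, 2]] with P⁻¹ = [[−2, −5], [−1, −2]], and Q = P·diag(2, −3)·P⁻¹.
Then Q⁵ = P·diag(32, −243)·P⁻¹ = [[64, 1215], [−32, −486]] · [[−2, −5], [−1, −2]] = [[−1343, −2750], [550, 1132]].

[[−1343, −2750], [550, 1132]]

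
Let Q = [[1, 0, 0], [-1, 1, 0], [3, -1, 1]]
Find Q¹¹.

Q = I + N where N = [[0, 0, 0], [-1, 0, 0], [3, -1, 0]] is strictly lower-triangular, so N³ = 0.
(I + N)¹¹ = I + 11·N + 55·N² = [[1, 0, 0], [-11, 1, 0], [88, -11, 1]].

[[1, 0, 0], [-11, 1, 0], [88, -11, 1]]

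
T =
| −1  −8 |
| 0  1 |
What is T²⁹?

T² = I (check: tr T = 0 and det T = −1), so T²⁹ = T since 29 is odd.

[[−1, −8], [0, 1]]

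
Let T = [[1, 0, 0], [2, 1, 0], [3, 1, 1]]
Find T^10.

T = I + N where N = [[0, 0, 0], [2, 0, 0], [3, 1, 0]] is strictly lower-triangular, so N^3 = 0.
(I + N)^10 = I + 10·N + 45·N^2 = [[1, 0, 0], [20, 1, 0], [120, 10, 1]].

[[1, 0, 0], [20, 1, 0], [120, 10, 1]]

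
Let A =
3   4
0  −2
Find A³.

A² = [[9, 4], [0, 4]]
A³ = [[27, 28], [0, −8]]

[[27, 28], [0, −8]]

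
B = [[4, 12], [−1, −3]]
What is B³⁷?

[[4, 12], [−1, −3]]

B² = B (a projection; rank 1, trace 1), so B³⁷ = B.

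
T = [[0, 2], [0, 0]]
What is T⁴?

[[0, 0], [0, 0]]

T is strictly triangular, hence nilpotent: T² = 0, so T⁴ = 0.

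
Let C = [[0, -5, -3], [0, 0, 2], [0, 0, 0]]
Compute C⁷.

C is strictly triangular, hence nilpotent: C³ = 0, so C⁷ = 0.

[[0, 0, 0], [0, 0, 0], [0, 0, 0]]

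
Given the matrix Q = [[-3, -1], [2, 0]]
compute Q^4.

[[31, 15], [-30, -14]]

Q^2 = [[7, 3], [-6, -2]]
Q^3 = [[-15, -7], [14, 6]]
Q^4 = [[31, 15], [-30, -14]]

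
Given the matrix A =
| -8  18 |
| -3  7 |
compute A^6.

tr A = -1 and det A = -2, so the characteristic polynomial is λ² − (-1)λ + (-2) with roots -2 and 1.
Eigenvectors give P = [[3, -2], [1, -1]] with P⁻¹ = [[1, -2], [1, -3]], and A = P·diag(-2, 1)·P⁻¹.
Then A^6 = P·diag(64, 1)·P⁻¹ = [[192, -2], [64, -1]] · [[1, -2], [1, -3]] = [[190, -378], [63, -125]].

[[190, -378], [63, -125]]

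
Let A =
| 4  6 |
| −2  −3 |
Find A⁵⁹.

A² = A (a projection; rank 1, trace 1), so A⁵⁹ = A.

[[4, 6], [−2, −3]]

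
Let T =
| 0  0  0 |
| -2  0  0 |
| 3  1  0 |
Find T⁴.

[[0, 0, 0], [0, 0, 0], [0, 0, 0]]

T is strictly triangular, hence nilpotent: T³ = 0, so T⁴ = 0.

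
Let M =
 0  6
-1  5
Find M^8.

[[-12354, 37830], [-6305, 19171]]

tr M = 5 and det M = 6, so the characteristic polynomial is λ² − (5)λ + (6) with roots 2 and 3.
Eigenvectors give P = [[3, 2], [1, 1]] with P⁻¹ = [[1, -2], [-1, 3]], and M = P·diag(2, 3)·P⁻¹.
Then M^8 = P·diag(256, 6561)·P⁻¹ = [[768, 13122], [256, 6561]] · [[1, -2], [-1, 3]] = [[-12354, 37830], [-6305, 19171]].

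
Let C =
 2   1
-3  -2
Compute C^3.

[[2, 1], [-3, -2]]

C² = I (check: tr C = 0 and det C = -1), so C^3 = C since 3 is odd.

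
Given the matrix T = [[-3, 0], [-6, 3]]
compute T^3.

tr T = 0 and det T = -9, so the characteristic polynomial is λ² − (0)λ + (-9) with roots 3 and -3.
Eigenvectors give P = [[0, -1], [1, -1]] with P⁻¹ = [[-1, 1], [-1, 0]], and T = P·diag(3, -3)·P⁻¹.
Then T^3 = P·diag(27, -27)·P⁻¹ = [[0, 27], [27, 27]] · [[-1, 1], [-1, 0]] = [[-27, 0], [-54, 27]].

[[-27, 0], [-54, 27]]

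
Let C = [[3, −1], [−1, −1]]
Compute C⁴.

[[104, −24], [−24, 8]]

C² = [[10, −2], [−2, 2]]
C³ = [[32, −8], [−8, 0]]
C⁴ = [[104, −24], [−24, 8]]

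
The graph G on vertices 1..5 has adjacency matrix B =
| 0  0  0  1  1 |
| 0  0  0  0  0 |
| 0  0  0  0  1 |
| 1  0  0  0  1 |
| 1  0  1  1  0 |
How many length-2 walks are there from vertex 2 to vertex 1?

0

The number of length-2 walks from vertex 2 to vertex 1 is entry (2,1) of B², where B is the adjacency matrix.
B² = [[2, 0, 1, 1, 1], [0, 0, 0, 0, 0], [1, 0, 1, 1, 0], [1, 0, 1, 2, 1], [1, 0, 0, 1, 3]]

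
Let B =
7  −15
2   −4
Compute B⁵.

[[187, −465], [62, −154]]

tr B = 3 and det B = 2, so the characteristic polynomial is λ² − (3)λ + (2) with roots 1 and 2.
Eigenvectors give P = [[−5, 3], [−2, 1]] with P⁻¹ = [[1, −3], [2, −5]], and B = P·diag(1, 2)·P⁻¹.
Then B⁵ = P·diag(1, 32)·P⁻¹ = [[−5, 96], [−2, 32]] · [[1, −3], [2, −5]] = [[187, −465], [62, −154]].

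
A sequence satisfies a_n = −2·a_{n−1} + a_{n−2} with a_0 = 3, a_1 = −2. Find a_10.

With companion matrix B = [[−2, 1], [1, 0]], [a_n, a_{n−1}]ᵀ = B·[a_{n−1}, a_{n−2}]ᵀ, so [a_10, a_9]ᵀ = B^9·[a_1, a_0]ᵀ.
B^9 = [[−2378, 985], [985, −408]], giving [a_10, a_9]ᵀ = [[7711], [−3194]].

7711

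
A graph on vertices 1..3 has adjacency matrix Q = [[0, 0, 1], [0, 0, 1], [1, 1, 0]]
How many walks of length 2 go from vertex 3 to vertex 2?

0

The number of length-2 walks from vertex 3 to vertex 2 is entry (3,2) of Q², where Q is the adjacency matrix.
Q² = [[1, 1, 0], [1, 1, 0], [0, 0, 2]]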